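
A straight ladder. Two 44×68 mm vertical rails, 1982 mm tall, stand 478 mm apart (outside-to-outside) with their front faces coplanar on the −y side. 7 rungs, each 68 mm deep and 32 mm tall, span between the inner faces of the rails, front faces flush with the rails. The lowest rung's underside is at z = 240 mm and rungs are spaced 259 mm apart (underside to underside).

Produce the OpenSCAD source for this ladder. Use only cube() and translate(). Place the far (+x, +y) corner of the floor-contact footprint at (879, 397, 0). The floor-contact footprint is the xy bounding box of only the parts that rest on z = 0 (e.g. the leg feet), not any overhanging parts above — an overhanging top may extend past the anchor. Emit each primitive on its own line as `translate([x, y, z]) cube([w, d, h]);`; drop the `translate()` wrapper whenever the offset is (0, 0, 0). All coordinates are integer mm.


translate([401, 329, 0]) cube([44, 68, 1982]);
translate([835, 329, 0]) cube([44, 68, 1982]);
translate([445, 329, 240]) cube([390, 68, 32]);
translate([445, 329, 499]) cube([390, 68, 32]);
translate([445, 329, 758]) cube([390, 68, 32]);
translate([445, 329, 1017]) cube([390, 68, 32]);
translate([445, 329, 1276]) cube([390, 68, 32]);
translate([445, 329, 1535]) cube([390, 68, 32]);
translate([445, 329, 1794]) cube([390, 68, 32]);


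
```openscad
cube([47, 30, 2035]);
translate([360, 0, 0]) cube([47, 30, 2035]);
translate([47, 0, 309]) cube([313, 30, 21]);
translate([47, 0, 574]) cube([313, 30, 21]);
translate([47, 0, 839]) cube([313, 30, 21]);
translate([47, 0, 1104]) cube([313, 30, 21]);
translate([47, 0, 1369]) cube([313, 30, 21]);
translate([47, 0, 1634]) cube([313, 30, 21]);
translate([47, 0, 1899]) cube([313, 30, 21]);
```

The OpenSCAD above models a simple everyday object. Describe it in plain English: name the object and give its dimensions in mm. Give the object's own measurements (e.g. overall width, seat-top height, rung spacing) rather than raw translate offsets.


A straight ladder. Two 47×30 mm vertical rails, 2035 mm tall, stand 407 mm apart (outside-to-outside) with their front faces coplanar on the −y side. 7 rungs, each 30 mm deep and 21 mm tall, span between the inner faces of the rails, front faces flush with the rails. The lowest rung's underside is at z = 309 mm and rungs are spaced 265 mm apart (underside to underside).


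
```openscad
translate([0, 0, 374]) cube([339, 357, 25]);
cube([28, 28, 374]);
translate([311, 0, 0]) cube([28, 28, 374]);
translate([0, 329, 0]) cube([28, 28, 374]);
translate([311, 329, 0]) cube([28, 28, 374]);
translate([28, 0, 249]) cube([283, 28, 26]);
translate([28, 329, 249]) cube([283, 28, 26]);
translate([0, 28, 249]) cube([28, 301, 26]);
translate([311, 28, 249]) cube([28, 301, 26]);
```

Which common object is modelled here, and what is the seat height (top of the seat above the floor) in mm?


A stool. The seat height is 399 mm.

A 339×357×25 slab at z = 374 on four corner posts — a stool. The seat top is 374 + 25 = 399 mm.


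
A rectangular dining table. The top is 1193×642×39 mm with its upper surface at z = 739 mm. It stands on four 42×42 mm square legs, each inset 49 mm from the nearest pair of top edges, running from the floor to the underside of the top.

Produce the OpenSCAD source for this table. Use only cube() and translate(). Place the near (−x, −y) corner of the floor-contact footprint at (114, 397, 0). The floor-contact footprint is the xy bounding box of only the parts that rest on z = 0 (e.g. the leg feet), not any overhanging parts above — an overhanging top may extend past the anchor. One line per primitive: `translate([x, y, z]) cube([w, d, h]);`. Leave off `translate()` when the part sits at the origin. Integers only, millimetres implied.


translate([65, 348, 700]) cube([1193, 642, 39]);
translate([114, 397, 0]) cube([42, 42, 700]);
translate([1167, 397, 0]) cube([42, 42, 700]);
translate([114, 899, 0]) cube([42, 42, 700]);
translate([1167, 899, 0]) cube([42, 42, 700]);


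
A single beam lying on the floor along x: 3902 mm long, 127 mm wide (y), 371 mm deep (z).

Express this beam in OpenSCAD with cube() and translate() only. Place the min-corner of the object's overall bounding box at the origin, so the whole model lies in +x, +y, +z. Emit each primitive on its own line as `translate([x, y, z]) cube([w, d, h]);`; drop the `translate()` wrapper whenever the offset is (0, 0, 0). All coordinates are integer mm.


cube([3902, 127, 371]);


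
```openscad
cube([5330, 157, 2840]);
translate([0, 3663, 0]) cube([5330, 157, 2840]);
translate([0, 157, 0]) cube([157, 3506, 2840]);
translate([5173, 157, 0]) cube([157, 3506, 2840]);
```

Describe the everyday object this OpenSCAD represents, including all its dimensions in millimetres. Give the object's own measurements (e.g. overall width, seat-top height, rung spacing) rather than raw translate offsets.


The wall frame of a small rectangular building: four walls, each 2840 mm tall and 157 mm thick, enclosing a footprint 5330 mm (x) by 3820 mm (y) outside-to-outside, with no floor or roof. The front and back walls (the −y and +y sides) span the full width; the two side walls fit between them.


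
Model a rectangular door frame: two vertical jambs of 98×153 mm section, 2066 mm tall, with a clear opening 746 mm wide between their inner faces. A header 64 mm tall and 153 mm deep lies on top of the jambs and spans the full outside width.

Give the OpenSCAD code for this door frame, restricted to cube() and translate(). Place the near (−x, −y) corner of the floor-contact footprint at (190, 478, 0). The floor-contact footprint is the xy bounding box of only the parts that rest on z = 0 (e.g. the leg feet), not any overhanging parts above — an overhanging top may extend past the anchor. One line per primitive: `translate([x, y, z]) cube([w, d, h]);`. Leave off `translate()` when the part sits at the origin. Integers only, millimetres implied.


translate([190, 478, 0]) cube([98, 153, 2066]);
translate([1034, 478, 0]) cube([98, 153, 2066]);
translate([190, 478, 2066]) cube([942, 153, 64]);


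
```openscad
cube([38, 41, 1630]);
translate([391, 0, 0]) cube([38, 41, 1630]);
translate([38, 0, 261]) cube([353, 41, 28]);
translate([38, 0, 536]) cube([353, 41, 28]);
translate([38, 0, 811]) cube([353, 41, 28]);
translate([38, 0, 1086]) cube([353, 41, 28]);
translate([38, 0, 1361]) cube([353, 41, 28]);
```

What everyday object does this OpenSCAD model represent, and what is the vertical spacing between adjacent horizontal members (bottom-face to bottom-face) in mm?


A ladder. The rung spacing is 275 mm.

Two tall 38×41 posts with 5 short bars between them — a ladder. Adjacent rungs sit at z = 261 and z = 536, so the spacing is 536 − 261 = 275 mm.


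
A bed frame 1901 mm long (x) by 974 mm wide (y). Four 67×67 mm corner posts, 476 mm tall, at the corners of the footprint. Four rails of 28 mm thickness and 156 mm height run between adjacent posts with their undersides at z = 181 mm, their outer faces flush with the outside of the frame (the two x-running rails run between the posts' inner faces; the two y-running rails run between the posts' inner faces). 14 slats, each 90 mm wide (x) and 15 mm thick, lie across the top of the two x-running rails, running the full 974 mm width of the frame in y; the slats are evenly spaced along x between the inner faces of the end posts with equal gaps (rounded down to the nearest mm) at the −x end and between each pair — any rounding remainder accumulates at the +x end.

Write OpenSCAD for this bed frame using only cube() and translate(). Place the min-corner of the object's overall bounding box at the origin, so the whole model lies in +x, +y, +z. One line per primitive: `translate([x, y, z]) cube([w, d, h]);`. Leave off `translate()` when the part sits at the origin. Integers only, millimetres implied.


cube([67, 67, 476]);
translate([0, 907, 0]) cube([67, 67, 476]);
translate([1834, 0, 0]) cube([67, 67, 476]);
translate([1834, 907, 0]) cube([67, 67, 476]);
translate([67, 0, 181]) cube([1767, 28, 156]);
translate([67, 946, 181]) cube([1767, 28, 156]);
translate([0, 67, 181]) cube([28, 840, 156]);
translate([1873, 67, 181]) cube([28, 840, 156]);
translate([100, 0, 337]) cube([90, 974, 15]);
translate([223, 0, 337]) cube([90, 974, 15]);
translate([346, 0, 337]) cube([90, 974, 15]);
translate([469, 0, 337]) cube([90, 974, 15]);
translate([592, 0, 337]) cube([90, 974, 15]);
translate([715, 0, 337]) cube([90, 974, 15]);
translate([838, 0, 337]) cube([90, 974, 15]);
translate([961, 0, 337]) cube([90, 974, 15]);
translate([1084, 0, 337]) cube([90, 974, 15]);
translate([1207, 0, 337]) cube([90, 974, 15]);
translate([1330, 0, 337]) cube([90, 974, 15]);
translate([1453, 0, 337]) cube([90, 974, 15]);
translate([1576, 0, 337]) cube([90, 974, 15]);
translate([1699, 0, 337]) cube([90, 974, 15]);


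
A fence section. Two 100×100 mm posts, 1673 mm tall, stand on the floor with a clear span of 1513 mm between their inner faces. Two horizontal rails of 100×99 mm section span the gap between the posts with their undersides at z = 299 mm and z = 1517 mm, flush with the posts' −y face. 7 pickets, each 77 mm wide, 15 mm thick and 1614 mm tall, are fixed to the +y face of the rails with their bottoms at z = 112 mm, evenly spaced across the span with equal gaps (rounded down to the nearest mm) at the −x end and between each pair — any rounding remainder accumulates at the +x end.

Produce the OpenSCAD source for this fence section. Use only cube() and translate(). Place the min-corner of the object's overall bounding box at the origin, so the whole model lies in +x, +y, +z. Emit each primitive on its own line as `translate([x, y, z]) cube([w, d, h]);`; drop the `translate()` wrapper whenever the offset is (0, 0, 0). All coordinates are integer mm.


cube([100, 100, 1673]);
translate([1613, 0, 0]) cube([100, 100, 1673]);
translate([100, 0, 299]) cube([1513, 100, 99]);
translate([100, 0, 1517]) cube([1513, 100, 99]);
translate([221, 100, 112]) cube([77, 15, 1614]);
translate([419, 100, 112]) cube([77, 15, 1614]);
translate([617, 100, 112]) cube([77, 15, 1614]);
translate([815, 100, 112]) cube([77, 15, 1614]);
translate([1013, 100, 112]) cube([77, 15, 1614]);
translate([1211, 100, 112]) cube([77, 15, 1614]);
translate([1409, 100, 112]) cube([77, 15, 1614]);


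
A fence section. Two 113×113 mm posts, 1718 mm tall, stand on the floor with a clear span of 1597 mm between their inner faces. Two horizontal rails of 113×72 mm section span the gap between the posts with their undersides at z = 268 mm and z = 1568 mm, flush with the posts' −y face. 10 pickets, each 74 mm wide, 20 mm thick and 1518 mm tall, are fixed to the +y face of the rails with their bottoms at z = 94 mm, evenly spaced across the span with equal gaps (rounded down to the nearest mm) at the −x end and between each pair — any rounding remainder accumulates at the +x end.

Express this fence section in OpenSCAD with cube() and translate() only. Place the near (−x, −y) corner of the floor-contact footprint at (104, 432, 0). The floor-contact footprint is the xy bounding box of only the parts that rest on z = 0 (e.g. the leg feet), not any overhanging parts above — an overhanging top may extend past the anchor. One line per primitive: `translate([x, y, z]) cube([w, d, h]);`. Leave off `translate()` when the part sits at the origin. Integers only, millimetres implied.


translate([104, 432, 0]) cube([113, 113, 1718]);
translate([1814, 432, 0]) cube([113, 113, 1718]);
translate([217, 432, 268]) cube([1597, 113, 72]);
translate([217, 432, 1568]) cube([1597, 113, 72]);
translate([294, 545, 94]) cube([74, 20, 1518]);
translate([445, 545, 94]) cube([74, 20, 1518]);
translate([596, 545, 94]) cube([74, 20, 1518]);
translate([747, 545, 94]) cube([74, 20, 1518]);
translate([898, 545, 94]) cube([74, 20, 1518]);
translate([1049, 545, 94]) cube([74, 20, 1518]);
translate([1200, 545, 94]) cube([74, 20, 1518]);
translate([1351, 545, 94]) cube([74, 20, 1518]);
translate([1502, 545, 94]) cube([74, 20, 1518]);
translate([1653, 545, 94]) cube([74, 20, 1518]);


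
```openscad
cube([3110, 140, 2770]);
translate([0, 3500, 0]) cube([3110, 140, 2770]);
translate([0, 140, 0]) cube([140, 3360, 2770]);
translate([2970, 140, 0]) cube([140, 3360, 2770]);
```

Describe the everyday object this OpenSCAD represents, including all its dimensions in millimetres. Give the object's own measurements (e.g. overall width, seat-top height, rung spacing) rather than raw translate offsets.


The wall frame of a small rectangular building: four walls, each 2770 mm tall and 140 mm thick, enclosing a footprint 3110 mm (x) by 3640 mm (y) outside-to-outside, with no floor or roof. The front and back walls (the −y and +y sides) span the full width; the two side walls fit between them.


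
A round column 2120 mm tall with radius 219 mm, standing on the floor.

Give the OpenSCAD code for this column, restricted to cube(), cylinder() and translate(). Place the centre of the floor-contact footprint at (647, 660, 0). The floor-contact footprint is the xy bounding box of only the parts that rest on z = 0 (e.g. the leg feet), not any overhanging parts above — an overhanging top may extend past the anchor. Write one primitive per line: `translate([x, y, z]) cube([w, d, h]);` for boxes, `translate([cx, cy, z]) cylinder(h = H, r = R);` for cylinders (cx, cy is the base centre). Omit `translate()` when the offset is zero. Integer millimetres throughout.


translate([647, 660, 0]) cylinder(h = 2120, r = 219);


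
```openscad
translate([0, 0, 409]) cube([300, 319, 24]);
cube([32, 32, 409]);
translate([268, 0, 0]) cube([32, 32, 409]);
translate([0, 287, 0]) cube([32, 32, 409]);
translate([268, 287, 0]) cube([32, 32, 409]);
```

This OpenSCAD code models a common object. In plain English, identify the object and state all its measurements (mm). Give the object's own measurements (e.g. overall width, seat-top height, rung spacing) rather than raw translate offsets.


A simple wooden stool: a rectangular seat 300 mm (x) by 319 mm (y), 24 mm thick, top face at z = 433 mm, on four square legs, each 32×32 mm in cross-section. The legs rest on z = 0, each flush with a corner of the seat.


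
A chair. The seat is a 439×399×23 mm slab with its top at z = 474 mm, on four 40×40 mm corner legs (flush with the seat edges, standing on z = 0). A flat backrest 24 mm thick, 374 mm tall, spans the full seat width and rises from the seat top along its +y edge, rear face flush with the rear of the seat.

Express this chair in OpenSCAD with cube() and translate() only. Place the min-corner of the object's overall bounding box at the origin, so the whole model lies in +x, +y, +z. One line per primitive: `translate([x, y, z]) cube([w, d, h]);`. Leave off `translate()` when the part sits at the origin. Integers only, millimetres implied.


// leg_h = 474 - 23 = 451
translate([0, 0, 451]) cube([439, 399, 23]);
cube([40, 40, 451]);
translate([399, 0, 0]) cube([40, 40, 451]);
translate([0, 359, 0]) cube([40, 40, 451]);
translate([399, 359, 0]) cube([40, 40, 451]);
translate([0, 375, 474]) cube([439, 24, 374]);


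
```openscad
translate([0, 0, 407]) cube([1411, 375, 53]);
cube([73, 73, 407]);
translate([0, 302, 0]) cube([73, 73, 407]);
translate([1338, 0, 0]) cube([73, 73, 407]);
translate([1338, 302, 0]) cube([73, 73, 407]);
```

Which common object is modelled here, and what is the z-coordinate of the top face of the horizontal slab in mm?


A bench. The seat-top height is 460 mm.

A long slab on four corner posts — a bench. The slab sits at z = 407 with thickness 53, so the top is 407 + 53 = 460 mm.


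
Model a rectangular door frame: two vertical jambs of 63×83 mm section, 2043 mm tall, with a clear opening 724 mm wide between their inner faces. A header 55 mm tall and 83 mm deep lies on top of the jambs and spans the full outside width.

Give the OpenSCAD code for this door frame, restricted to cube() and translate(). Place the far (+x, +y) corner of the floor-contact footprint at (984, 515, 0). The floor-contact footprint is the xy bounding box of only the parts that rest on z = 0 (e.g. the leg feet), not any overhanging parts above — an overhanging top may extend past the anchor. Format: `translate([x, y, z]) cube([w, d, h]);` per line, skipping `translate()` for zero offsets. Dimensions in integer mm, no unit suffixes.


translate([134, 432, 0]) cube([63, 83, 2043]);
translate([921, 432, 0]) cube([63, 83, 2043]);
translate([134, 432, 2043]) cube([850, 83, 55]);


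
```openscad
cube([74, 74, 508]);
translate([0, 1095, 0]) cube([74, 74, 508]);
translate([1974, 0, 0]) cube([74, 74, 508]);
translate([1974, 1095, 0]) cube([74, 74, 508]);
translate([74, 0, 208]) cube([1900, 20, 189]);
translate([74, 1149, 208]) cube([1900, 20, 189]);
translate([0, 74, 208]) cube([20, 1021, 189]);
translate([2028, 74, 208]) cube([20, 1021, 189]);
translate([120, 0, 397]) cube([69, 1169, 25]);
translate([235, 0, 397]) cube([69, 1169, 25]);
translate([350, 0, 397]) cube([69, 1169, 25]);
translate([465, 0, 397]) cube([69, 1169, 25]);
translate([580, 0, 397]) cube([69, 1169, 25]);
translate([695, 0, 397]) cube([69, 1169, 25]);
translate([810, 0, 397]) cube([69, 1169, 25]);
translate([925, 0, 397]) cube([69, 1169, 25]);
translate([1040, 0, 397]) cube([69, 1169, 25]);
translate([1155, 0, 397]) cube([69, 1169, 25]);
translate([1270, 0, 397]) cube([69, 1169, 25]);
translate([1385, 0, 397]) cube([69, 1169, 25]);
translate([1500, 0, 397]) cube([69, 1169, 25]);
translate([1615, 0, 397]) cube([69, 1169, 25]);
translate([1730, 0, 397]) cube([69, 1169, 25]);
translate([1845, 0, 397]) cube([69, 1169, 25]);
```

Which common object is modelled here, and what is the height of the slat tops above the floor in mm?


A bed frame. The slat-top height is 422 mm.

Four posts, four rails, and a row of slats — a bed frame. Slats sit on the rails at z = 208 + 189 = 397; with slat thickness 25, the top is 422 mm.


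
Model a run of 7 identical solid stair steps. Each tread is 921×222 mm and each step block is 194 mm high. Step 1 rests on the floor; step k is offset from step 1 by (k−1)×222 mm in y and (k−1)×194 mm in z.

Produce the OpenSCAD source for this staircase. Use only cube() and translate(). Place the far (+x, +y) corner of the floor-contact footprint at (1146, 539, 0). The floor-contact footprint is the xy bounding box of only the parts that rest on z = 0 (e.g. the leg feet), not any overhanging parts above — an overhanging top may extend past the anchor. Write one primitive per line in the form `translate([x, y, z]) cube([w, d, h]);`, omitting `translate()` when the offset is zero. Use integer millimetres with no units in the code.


translate([225, 317, 0]) cube([921, 222, 194]);
translate([225, 539, 194]) cube([921, 222, 194]);
translate([225, 761, 388]) cube([921, 222, 194]);
translate([225, 983, 582]) cube([921, 222, 194]);
translate([225, 1205, 776]) cube([921, 222, 194]);
translate([225, 1427, 970]) cube([921, 222, 194]);
translate([225, 1649, 1164]) cube([921, 222, 194]);


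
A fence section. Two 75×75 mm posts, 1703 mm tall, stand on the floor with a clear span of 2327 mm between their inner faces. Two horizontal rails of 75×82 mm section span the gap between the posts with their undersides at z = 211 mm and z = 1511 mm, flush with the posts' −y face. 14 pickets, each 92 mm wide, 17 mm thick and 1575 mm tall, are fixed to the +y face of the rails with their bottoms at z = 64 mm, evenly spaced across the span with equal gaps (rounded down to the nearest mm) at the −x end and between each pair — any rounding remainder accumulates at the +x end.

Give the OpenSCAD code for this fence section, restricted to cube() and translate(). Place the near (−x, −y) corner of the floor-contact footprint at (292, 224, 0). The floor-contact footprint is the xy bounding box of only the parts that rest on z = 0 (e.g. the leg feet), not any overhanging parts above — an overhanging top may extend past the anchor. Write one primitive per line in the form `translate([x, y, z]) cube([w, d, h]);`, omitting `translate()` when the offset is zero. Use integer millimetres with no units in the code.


translate([292, 224, 0]) cube([75, 75, 1703]);
translate([2694, 224, 0]) cube([75, 75, 1703]);
translate([367, 224, 211]) cube([2327, 75, 82]);
translate([367, 224, 1511]) cube([2327, 75, 82]);
translate([436, 299, 64]) cube([92, 17, 1575]);
translate([597, 299, 64]) cube([92, 17, 1575]);
translate([758, 299, 64]) cube([92, 17, 1575]);
translate([919, 299, 64]) cube([92, 17, 1575]);
translate([1080, 299, 64]) cube([92, 17, 1575]);
translate([1241, 299, 64]) cube([92, 17, 1575]);
translate([1402, 299, 64]) cube([92, 17, 1575]);
translate([1563, 299, 64]) cube([92, 17, 1575]);
translate([1724, 299, 64]) cube([92, 17, 1575]);
translate([1885, 299, 64]) cube([92, 17, 1575]);
translate([2046, 299, 64]) cube([92, 17, 1575]);
translate([2207, 299, 64]) cube([92, 17, 1575]);
translate([2368, 299, 64]) cube([92, 17, 1575]);
translate([2529, 299, 64]) cube([92, 17, 1575]);


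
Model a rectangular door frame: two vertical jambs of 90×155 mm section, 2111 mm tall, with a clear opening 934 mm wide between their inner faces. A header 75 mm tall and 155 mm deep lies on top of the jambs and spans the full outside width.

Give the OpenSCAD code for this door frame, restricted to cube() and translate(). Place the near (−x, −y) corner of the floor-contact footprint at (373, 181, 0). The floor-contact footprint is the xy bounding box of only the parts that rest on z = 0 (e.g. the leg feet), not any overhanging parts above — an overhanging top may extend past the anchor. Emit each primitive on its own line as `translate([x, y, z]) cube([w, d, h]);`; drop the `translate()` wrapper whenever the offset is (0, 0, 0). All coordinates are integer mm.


translate([373, 181, 0]) cube([90, 155, 2111]);
translate([1397, 181, 0]) cube([90, 155, 2111]);
translate([373, 181, 2111]) cube([1114, 155, 75]);


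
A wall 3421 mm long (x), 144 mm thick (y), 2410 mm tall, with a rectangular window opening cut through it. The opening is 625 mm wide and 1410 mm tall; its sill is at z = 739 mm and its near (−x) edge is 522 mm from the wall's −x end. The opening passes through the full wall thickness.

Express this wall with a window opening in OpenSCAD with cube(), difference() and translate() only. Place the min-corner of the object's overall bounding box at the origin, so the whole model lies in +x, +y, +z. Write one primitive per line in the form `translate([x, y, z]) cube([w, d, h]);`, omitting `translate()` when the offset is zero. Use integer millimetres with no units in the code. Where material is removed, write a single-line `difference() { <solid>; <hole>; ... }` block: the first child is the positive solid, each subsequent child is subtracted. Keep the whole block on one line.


difference() { cube([3421, 144, 2410]); translate([522, 0, 739]) cube([625, 144, 1410]); }


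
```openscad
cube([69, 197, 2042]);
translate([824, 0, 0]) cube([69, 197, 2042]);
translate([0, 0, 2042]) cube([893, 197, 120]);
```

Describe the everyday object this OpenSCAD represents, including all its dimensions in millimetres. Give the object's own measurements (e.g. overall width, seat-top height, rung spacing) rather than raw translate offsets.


A door frame. The clear opening is 755 mm wide and 2042 mm high. Two 69 mm wide jambs, 197 mm deep, stand either side of the opening from the floor to the top of the opening. A 120 mm thick head sits across the top of both jambs, spanning the full outside width of the frame.


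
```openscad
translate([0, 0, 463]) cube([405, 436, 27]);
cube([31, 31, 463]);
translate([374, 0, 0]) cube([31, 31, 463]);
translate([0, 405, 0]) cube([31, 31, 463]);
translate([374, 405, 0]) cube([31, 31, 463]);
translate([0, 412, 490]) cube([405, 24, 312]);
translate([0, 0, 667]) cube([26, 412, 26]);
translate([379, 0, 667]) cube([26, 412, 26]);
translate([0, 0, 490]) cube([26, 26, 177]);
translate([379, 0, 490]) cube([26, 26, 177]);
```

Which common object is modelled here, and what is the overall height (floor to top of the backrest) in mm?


A chair. The overall height is 802 mm.

A slab on four corner posts with a tall panel at the back — a chair. The seat slab sits at z = 463 with thickness 27, and the 312 mm backrest starts at the seat top, so the overall height is 463 + 27 + 312 = 802 mm.


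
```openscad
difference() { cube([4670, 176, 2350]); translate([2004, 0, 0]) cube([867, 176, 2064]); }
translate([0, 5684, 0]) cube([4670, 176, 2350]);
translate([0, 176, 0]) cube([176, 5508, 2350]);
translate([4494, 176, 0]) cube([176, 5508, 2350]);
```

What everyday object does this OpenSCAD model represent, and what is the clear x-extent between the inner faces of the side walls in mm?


A single room. The interior width is 4318 mm.

Four walls enclosing a rectangle with a door in the front wall — a room. Outside width 4670 minus two 176 mm walls gives 4318 mm.


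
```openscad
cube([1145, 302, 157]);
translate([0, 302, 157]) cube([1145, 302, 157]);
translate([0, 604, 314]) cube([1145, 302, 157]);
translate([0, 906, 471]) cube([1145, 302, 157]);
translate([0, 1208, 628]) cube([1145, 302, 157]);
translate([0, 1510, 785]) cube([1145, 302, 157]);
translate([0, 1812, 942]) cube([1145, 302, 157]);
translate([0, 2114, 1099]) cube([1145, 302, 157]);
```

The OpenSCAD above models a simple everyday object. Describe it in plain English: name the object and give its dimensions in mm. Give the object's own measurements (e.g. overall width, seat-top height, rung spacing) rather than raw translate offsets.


A straight staircase of 8 solid steps. Each step is 1145 mm wide (x), 302 mm deep (y, the going) and 157 mm tall (the rise). The first step rests on the floor; each subsequent step sits one going further in +y and one rise higher in +z, directly behind and above the previous step with no overlap.


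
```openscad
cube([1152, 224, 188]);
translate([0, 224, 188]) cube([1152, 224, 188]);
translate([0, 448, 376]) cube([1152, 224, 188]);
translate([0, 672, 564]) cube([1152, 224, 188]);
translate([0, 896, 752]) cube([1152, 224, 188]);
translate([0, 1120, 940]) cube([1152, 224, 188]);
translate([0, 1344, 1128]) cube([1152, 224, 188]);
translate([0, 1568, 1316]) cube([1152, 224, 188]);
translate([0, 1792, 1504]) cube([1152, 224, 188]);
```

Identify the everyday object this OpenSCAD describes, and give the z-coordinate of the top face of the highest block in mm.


A staircase. The total rise is 1692 mm.

9 identical blocks, each offset up and back from the previous — a staircase. Each step is 188 mm tall and there are 9 of them, so the total rise is 9 × 188 = 1692 mm.


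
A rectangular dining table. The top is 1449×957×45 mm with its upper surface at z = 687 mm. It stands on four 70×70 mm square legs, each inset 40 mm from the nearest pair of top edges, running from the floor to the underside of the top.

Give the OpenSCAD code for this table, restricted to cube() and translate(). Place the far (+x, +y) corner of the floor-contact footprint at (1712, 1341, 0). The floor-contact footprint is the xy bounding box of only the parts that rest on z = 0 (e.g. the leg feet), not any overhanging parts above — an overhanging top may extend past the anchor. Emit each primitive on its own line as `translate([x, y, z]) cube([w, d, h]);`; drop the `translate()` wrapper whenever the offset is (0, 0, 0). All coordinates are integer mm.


// leg_h = 687 - 45 = 642
translate([303, 424, 642]) cube([1449, 957, 45]);
translate([343, 464, 0]) cube([70, 70, 642]);
translate([1642, 464, 0]) cube([70, 70, 642]);
translate([343, 1271, 0]) cube([70, 70, 642]);
translate([1642, 1271, 0]) cube([70, 70, 642]);


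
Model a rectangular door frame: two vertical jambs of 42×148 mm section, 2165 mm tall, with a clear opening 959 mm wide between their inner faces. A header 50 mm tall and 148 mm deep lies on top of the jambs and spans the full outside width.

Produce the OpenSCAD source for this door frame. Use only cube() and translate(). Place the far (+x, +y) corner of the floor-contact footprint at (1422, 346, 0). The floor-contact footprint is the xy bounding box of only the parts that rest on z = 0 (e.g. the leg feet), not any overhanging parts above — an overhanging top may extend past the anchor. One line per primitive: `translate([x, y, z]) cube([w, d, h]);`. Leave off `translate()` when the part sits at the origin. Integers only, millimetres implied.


translate([379, 198, 0]) cube([42, 148, 2165]);
translate([1380, 198, 0]) cube([42, 148, 2165]);
translate([379, 198, 2165]) cube([1043, 148, 50]);


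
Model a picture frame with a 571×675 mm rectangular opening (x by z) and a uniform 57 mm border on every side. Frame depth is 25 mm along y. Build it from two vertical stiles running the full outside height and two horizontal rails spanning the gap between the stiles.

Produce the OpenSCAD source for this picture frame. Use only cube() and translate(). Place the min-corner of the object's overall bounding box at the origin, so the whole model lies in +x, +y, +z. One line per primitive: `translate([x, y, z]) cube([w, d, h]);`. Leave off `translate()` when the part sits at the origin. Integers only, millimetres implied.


cube([57, 25, 789]);
translate([628, 0, 0]) cube([57, 25, 789]);
translate([57, 0, 0]) cube([571, 25, 57]);
translate([57, 0, 732]) cube([571, 25, 57]);


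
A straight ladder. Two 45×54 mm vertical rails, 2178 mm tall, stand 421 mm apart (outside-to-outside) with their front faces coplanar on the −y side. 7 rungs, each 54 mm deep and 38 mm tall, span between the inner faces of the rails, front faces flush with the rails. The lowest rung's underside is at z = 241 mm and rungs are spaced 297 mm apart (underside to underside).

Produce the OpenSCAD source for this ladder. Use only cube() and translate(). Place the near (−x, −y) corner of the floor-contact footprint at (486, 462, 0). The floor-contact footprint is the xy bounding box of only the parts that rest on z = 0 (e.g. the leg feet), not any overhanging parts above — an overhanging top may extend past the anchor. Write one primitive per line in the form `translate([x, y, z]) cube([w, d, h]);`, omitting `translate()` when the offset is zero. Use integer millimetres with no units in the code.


translate([486, 462, 0]) cube([45, 54, 2178]);
translate([862, 462, 0]) cube([45, 54, 2178]);
translate([531, 462, 241]) cube([331, 54, 38]);
translate([531, 462, 538]) cube([331, 54, 38]);
translate([531, 462, 835]) cube([331, 54, 38]);
translate([531, 462, 1132]) cube([331, 54, 38]);
translate([531, 462, 1429]) cube([331, 54, 38]);
translate([531, 462, 1726]) cube([331, 54, 38]);
translate([531, 462, 2023]) cube([331, 54, 38]);


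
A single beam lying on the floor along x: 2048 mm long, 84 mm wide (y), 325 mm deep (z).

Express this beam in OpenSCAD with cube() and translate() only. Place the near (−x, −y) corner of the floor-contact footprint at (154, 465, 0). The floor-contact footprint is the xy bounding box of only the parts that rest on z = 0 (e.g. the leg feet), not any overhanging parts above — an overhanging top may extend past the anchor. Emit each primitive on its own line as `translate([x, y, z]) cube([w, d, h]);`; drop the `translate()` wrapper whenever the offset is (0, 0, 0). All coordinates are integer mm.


translate([154, 465, 0]) cube([2048, 84, 325]);


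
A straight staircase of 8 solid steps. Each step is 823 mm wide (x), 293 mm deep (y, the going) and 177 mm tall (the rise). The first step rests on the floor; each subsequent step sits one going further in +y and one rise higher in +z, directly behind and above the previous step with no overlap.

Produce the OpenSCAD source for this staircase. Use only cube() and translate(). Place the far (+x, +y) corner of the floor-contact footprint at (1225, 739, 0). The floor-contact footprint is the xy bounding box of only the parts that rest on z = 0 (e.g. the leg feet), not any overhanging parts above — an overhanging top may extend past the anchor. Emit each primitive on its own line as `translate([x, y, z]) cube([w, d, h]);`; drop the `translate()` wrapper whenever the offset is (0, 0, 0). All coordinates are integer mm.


translate([402, 446, 0]) cube([823, 293, 177]);
translate([402, 739, 177]) cube([823, 293, 177]);
translate([402, 1032, 354]) cube([823, 293, 177]);
translate([402, 1325, 531]) cube([823, 293, 177]);
translate([402, 1618, 708]) cube([823, 293, 177]);
translate([402, 1911, 885]) cube([823, 293, 177]);
translate([402, 2204, 1062]) cube([823, 293, 177]);
translate([402, 2497, 1239]) cube([823, 293, 177]);


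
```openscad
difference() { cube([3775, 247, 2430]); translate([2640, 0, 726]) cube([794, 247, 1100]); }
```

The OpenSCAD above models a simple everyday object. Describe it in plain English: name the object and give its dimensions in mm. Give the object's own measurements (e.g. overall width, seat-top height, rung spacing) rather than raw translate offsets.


A wall 3775 mm long (x), 247 mm thick (y), 2430 mm tall, with a rectangular window opening cut through it. The opening is 794 mm wide and 1100 mm tall; its sill is at z = 726 mm and its near (−x) edge is 2640 mm from the wall's −x end. The opening passes through the full wall thickness.


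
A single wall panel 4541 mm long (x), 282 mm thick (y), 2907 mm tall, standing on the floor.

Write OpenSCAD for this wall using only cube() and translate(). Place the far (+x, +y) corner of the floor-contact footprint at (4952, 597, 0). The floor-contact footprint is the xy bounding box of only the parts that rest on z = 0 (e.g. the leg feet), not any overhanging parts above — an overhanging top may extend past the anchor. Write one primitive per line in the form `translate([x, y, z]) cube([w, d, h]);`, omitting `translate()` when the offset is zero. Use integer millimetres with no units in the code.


translate([411, 315, 0]) cube([4541, 282, 2907]);


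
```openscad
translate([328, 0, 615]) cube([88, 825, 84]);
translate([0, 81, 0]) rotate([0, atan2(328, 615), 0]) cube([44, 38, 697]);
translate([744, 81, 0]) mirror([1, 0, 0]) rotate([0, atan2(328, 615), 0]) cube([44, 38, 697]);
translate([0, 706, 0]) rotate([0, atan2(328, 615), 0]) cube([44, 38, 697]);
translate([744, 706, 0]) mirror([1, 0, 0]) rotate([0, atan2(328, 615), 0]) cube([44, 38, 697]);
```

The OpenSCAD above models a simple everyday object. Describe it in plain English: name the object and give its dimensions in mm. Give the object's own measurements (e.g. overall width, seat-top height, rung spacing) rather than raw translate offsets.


A sawhorse. A 88×825×84 mm beam (x, y, z) sits on two A-frame leg pairs. Each pair is two raked legs of 44×38 mm section (38 mm along y) splaying symmetrically in x. Each leg rises 615 mm vertically over 328 mm of horizontal reach and is 697 mm long along its own axis. Every leg's outer bottom edge rests on the floor and its outer top edge meets a bottom edge of the beam — the left legs (tilting toward +x) meet the beam's −x bottom edge, the right legs (their mirror images, tilting toward −x) meet its +x bottom edge — so the leg tops tuck under the beam, the beam's underside is 615 mm above the floor, and the feet are 744 mm apart outside-to-outside with the beam centred between them. The two leg pairs are set in 81 mm from either end of the beam.


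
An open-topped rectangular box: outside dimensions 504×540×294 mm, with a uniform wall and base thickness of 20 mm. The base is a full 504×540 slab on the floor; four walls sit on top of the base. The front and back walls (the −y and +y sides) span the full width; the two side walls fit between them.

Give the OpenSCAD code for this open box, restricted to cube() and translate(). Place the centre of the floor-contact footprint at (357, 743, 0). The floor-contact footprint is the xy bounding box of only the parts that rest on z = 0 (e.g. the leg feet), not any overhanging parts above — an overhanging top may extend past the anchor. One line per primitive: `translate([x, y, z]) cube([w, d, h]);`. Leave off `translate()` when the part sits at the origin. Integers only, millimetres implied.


translate([105, 473, 0]) cube([504, 540, 20]);
translate([105, 473, 20]) cube([504, 20, 274]);
translate([105, 993, 20]) cube([504, 20, 274]);
translate([105, 493, 20]) cube([20, 500, 274]);
translate([589, 493, 20]) cube([20, 500, 274]);


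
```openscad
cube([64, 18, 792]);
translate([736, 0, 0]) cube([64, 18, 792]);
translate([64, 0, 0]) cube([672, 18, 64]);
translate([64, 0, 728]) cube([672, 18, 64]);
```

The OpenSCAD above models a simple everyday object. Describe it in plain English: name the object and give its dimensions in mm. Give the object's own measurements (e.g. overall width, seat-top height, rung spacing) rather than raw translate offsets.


A rectangular picture frame lying in the x–z plane (depth along y). The opening is 672 mm wide (x) by 664 mm tall (z), surrounded by a border 64 mm wide on all four sides. The frame is 18 mm deep and is made of two full-height vertical stiles with two horizontal rails fitted between them.


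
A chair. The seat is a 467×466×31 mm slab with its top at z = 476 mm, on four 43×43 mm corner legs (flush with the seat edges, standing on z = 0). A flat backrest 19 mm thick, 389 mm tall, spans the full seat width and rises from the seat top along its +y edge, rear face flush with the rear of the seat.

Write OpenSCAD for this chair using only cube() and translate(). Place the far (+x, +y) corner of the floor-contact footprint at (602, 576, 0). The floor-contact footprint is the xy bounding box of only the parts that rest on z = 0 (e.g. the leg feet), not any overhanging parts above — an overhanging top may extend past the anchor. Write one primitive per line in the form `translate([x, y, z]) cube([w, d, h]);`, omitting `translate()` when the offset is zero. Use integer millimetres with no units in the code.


translate([135, 110, 445]) cube([467, 466, 31]);
translate([135, 110, 0]) cube([43, 43, 445]);
translate([559, 110, 0]) cube([43, 43, 445]);
translate([135, 533, 0]) cube([43, 43, 445]);
translate([559, 533, 0]) cube([43, 43, 445]);
translate([135, 557, 476]) cube([467, 19, 389]);


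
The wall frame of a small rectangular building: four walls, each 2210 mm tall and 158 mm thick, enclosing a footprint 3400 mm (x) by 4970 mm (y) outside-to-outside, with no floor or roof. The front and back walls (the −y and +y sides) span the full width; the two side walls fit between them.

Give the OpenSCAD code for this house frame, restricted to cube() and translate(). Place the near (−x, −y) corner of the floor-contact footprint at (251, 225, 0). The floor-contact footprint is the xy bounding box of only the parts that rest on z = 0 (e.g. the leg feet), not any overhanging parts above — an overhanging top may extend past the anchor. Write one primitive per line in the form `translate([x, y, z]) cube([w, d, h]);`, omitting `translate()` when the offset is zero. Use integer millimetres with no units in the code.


translate([251, 225, 0]) cube([3400, 158, 2210]);
translate([251, 5037, 0]) cube([3400, 158, 2210]);
translate([251, 383, 0]) cube([158, 4654, 2210]);
translate([3493, 383, 0]) cube([158, 4654, 2210]);


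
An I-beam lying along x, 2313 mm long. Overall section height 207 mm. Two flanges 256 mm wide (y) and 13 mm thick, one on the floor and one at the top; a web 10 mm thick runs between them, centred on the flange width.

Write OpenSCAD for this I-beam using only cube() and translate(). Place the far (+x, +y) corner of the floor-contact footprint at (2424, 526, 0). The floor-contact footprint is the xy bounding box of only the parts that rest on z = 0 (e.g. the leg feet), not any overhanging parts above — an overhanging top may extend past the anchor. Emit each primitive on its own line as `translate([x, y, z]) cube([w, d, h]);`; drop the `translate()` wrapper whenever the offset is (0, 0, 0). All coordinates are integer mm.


translate([111, 270, 0]) cube([2313, 256, 13]);
translate([111, 393, 13]) cube([2313, 10, 181]);
translate([111, 270, 194]) cube([2313, 256, 13]);
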